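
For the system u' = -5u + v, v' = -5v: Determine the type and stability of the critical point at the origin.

stable improper node

A = [[-5,1],[0,-5]]; det(A-λI) = λ^2 + 10λ + 25.
repeated λ = -5 with a single eigenvector.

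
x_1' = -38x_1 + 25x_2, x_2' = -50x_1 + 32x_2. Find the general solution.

x_1(t) = -2C_1e^(-3t)sin(5t) + C_1e^(-3t)cos(5t) + C_2e^(-3t)sin(5t) + 2C_2e^(-3t)cos(5t), x_2(t) = -3C_1e^(-3t)sin(5t) + C_1e^(-3t)cos(5t) + C_2e^(-3t)sin(5t) + 3C_2e^(-3t)cos(5t)

Coefficient matrix A = [[-38, 25], [-50, 32]].
Characteristic polynomial det(A - λI) = λ^2 + 6λ + 34 = 0.
Eigenvalues λ = -3 ± 5i (complex conjugate pair).
For λ=-3+5i: an eigenvector is (1,1) - i(-2,-3) = (1 + 2i, 1 + 3i).
A real fundamental pair from Re and Im of e^((-3+5i)t)v: X_1 = e^(-3t)(cos(5t)·(1,1) + sin(5t)·(-2,-3)), X_2 = e^(-3t)(sin(5t)·(1,1) - cos(5t)·(-2,-3)).
General solution: C_1X_1 + C_2X_2.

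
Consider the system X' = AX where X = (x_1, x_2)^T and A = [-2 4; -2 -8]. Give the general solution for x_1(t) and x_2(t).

Coefficient matrix A = [[-2, 4], [-2, -8]].
Characteristic polynomial det(A - λI) = λ^2 + 10λ + 24 = 0.
Eigenvalues λ = -4, -6.
For λ=-4: (A-λI) row 1 is [2, 4], so an eigenvector is (-2, 1).
For λ=-6: (A-λI) row 1 is [4, 4], so an eigenvector is (-1, 1).
General solution: C_1e^(-4t)(-2,1) + C_2e^(-6t)(-1,1).

x_1(t) = -2C_1e^(-4t) - C_2e^(-6t), x_2(t) = C_1e^(-4t) + C_2e^(-6t)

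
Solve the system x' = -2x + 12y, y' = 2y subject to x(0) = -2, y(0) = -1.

Coefficient matrix A = [[-2, 12], [0, 2]].
Characteristic polynomial det(A - λI) = λ^2 - 4 = 0.
Eigenvalues λ = -2, 2.
For λ=-2: (A-λI) row 1 is [0, 12], so an eigenvector is (1, 0).
For λ=2: (A-λI) row 1 is [-4, 12], so an eigenvector is (3, 1).
General solution: K_1e^(-2t)(1,0) + K_2e^(2t)(3,1).
Applying x(0)=-2, y(0)=-1 gives K_1=1, K_2=-1.

x(t) = -3e^(2t) + e^(-2t), y(t) = -e^(2t)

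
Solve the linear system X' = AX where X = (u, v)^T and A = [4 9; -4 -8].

u(t) = -3c_1e^(-2t) - 3c_2te^(-2t) + c_2e^(-2t), v(t) = 2c_1e^(-2t) + 2c_2te^(-2t) - c_2e^(-2t)

Coefficient matrix A = [[4, 9], [-4, -8]].
Characteristic polynomial det(A - λI) = λ^2 + 4λ + 4 = 0.
Single eigenvalue λ = -2 with algebraic multiplicity 2.
Eigenvector v = (-3,2); generalized eigenvector w with (A-λI)w=v is (1,-1).
General solution: e^(-2t)[c_1·v + c_2·(t·v + w)].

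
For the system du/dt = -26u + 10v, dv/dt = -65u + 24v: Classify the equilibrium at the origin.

stable spiral

A = [[-26,10],[-65,24]]; det(A-λI) = λ^2 + 2λ + 26.
λ = -1 ± 5i: negative real part.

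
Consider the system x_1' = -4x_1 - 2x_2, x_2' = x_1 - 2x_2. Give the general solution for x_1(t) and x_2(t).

x_1(t) = -c_1e^(-3t)sin(t) - c_1e^(-3t)cos(t) - c_2e^(-3t)sin(t) + c_2e^(-3t)cos(t), x_2(t) = c_1e^(-3t)cos(t) + c_2e^(-3t)sin(t)

Coefficient matrix A = [[-4, -2], [1, -2]].
Characteristic polynomial det(A - λI) = λ^2 + 6λ + 10 = 0.
Eigenvalues λ = -3 ± i (complex conjugate pair).
For λ=-3+i: an eigenvector is (-1,1) - i(-1,0) = (-1 + i, 1).
A real fundamental pair from Re and Im of e^((-3+i)t)v: X_1 = e^(-3t)(cos(t)·(-1,1) + sin(t)·(-1,0)), X_2 = e^(-3t)(sin(t)·(-1,1) - cos(t)·(-1,0)).
General solution: c_1X_1 + c_2X_2.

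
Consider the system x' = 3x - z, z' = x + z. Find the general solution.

Coefficient matrix A = [[3, -1], [1, 1]].
Characteristic polynomial det(A - λI) = λ^2 - 4λ + 4 = 0.
Single eigenvalue λ = 2 with algebraic multiplicity 2.
Eigenvector v = (-1,-1); generalized eigenvector w with (A-λI)w=v is (2,3).
General solution: e^(2t)[c_1·v + c_2·(t·v + w)].

x(t) = -c_1e^(2t) - c_2te^(2t) + 2c_2e^(2t), z(t) = -c_1e^(2t) - c_2te^(2t) + 3c_2e^(2t)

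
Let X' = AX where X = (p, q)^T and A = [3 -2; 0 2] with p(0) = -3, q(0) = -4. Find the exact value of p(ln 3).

63

A = [[3,-2],[0,2]]; eigenvalues λ = 2, 3.
Eigenvectors: (-2,-1) for λ=2, (-1,0) for λ=3.
From the initial condition, c_1 = 4, c_2 = -5.
p(ln 3) = (4)(3^2)(-2) + (-5)(3^3)(-1) = 63.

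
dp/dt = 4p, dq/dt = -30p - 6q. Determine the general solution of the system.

p(t) = c_1e^(4t), q(t) = -3c_1e^(4t) - c_2e^(-6t)

Coefficient matrix A = [[4, 0], [-30, -6]].
Characteristic polynomial det(A - λI) = λ^2 + 2λ - 24 = 0.
Eigenvalues λ = 4, -6.
For λ=4: (A-λI) row 2 is [-30, -10], so an eigenvector is (1, -3).
For λ=-6: (A-λI) row 1 is [10, 0], so an eigenvector is (0, -1).
General solution: c_1e^(4t)(1,-3) + c_2e^(-6t)(0,-1).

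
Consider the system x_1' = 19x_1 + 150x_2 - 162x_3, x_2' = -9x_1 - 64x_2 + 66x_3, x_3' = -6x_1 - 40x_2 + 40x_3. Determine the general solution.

x_1(t) = -6K_1e^(-4t) + 6K_2e^(-2t) + 7K_3e^(t), x_2(t) = 2K_1e^(-4t) - 3K_2e^(-2t) - 3K_3e^(t), x_3(t) = K_1e^(-4t) - 2K_2e^(-2t) - 2K_3e^(t)

Coefficient matrix A = [[19, 150, -162], [-9, -64, 66], [-6, -40, 40]].
det(A - λI) = 0 gives eigenvalues λ = -4, -2, 1.
For λ=-4: eigenvector (-6,2,1).
For λ=-2: eigenvector (6,-3,-2).
For λ=1: eigenvector (7,-3,-2).
General solution: K_1e^(-4t)(-6,2,1) + K_2e^(-2t)(6,-3,-2) + K_3e^(t)(7,-3,-2).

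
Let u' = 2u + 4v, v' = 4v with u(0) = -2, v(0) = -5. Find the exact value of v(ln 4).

-1280

A = [[2,4],[0,4]]; eigenvalues λ = 4, 2.
Eigenvectors: (-2,-1) for λ=4, (1,0) for λ=2.
From the initial condition, c_1 = 5, c_2 = 8.
v(ln 4) = (5)(4^4)(-1) + (8)(4^2)(0) = -1280.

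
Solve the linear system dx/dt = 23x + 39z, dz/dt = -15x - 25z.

x(t) = -2C_1e^(-t)sin(3t) + 3C_1e^(-t)cos(3t) + 3C_2e^(-t)sin(3t) + 2C_2e^(-t)cos(3t), z(t) = C_1e^(-t)sin(3t) - 2C_1e^(-t)cos(3t) - 2C_2e^(-t)sin(3t) - C_2e^(-t)cos(3t)

Coefficient matrix A = [[23, 39], [-15, -25]].
Characteristic polynomial det(A - λI) = λ^2 + 2λ + 10 = 0.
Eigenvalues λ = -1 ± 3i (complex conjugate pair).
For λ=-1+3i: an eigenvector is (3,-2) - i(-2,1) = (3 + 2i, -2 - i).
A real fundamental pair from Re and Im of e^((-1+3i)t)v: X_1 = e^(-t)(cos(3t)·(3,-2) + sin(3t)·(-2,1)), X_2 = e^(-t)(sin(3t)·(3,-2) - cos(3t)·(-2,1)).
General solution: C_1X_1 + C_2X_2.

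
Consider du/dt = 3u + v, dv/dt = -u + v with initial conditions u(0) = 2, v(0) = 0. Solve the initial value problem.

u(t) = 2te^(2t) + 2e^(2t), v(t) = -2te^(2t)

Coefficient matrix A = [[3, 1], [-1, 1]].
Characteristic polynomial det(A - λI) = λ^2 - 4λ + 4 = 0.
Single eigenvalue λ = 2 with algebraic multiplicity 2.
Eigenvector v = (-1,1); generalized eigenvector w with (A-λI)w=v is (-3,2).
General solution: e^(2t)[C_1·v + C_2·(t·v + w)].
Applying u(0)=2, v(0)=0 gives C_1=4, C_2=-2.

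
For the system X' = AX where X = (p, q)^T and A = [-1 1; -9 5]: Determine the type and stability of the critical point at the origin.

A = [[-1,1],[-9,5]]; det(A-λI) = λ^2 - 4λ + 4.
repeated λ = 2 with a single eigenvector.

unstable improper node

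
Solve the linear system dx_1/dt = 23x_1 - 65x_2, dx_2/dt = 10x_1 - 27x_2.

Coefficient matrix A = [[23, -65], [10, -27]].
Characteristic polynomial det(A - λI) = λ^2 + 4λ + 29 = 0.
Eigenvalues λ = -2 ± 5i (complex conjugate pair).
For λ=-2+5i: an eigenvector is (-3,-1) - i(-2,-1) = (-3 + 2i, -1 + i).
A real fundamental pair from Re and Im of e^((-2+5i)t)v: X_1 = e^(-2t)(cos(5t)·(-3,-1) + sin(5t)·(-2,-1)), X_2 = e^(-2t)(sin(5t)·(-3,-1) - cos(5t)·(-2,-1)).
General solution: K_1X_1 + K_2X_2.

x_1(t) = -2K_1e^(-2t)sin(5t) - 3K_1e^(-2t)cos(5t) - 3K_2e^(-2t)sin(5t) + 2K_2e^(-2t)cos(5t), x_2(t) = -K_1e^(-2t)sin(5t) - K_1e^(-2t)cos(5t) - K_2e^(-2t)sin(5t) + K_2e^(-2t)cos(5t)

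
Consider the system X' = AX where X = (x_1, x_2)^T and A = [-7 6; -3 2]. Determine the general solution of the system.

Coefficient matrix A = [[-7, 6], [-3, 2]].
Characteristic polynomial det(A - λI) = λ^2 + 5λ + 4 = 0.
Eigenvalues λ = -1, -4.
For λ=-1: (A-λI) row 1 is [-6, 6], so an eigenvector is (-1, -1).
For λ=-4: (A-λI) row 1 is [-3, 6], so an eigenvector is (2, 1).
General solution: K_1e^(-t)(-1,-1) + K_2e^(-4t)(2,1).

x_1(t) = -K_1e^(-t) + 2K_2e^(-4t), x_2(t) = -K_1e^(-t) + K_2e^(-4t)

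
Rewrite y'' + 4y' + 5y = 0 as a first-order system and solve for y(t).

y(t) = c_1e^(-2t)cos(t) + c_2e^(-2t)sin(t)

Let x_1 = y, x_2 = y'. Then x_1' = x_2 and x_2' = -5x_1 - 4x_2.
A = [[0,1],[-5,-4]]; det(A-λI) = λ^2 + 4λ + 5.
Eigenvalues λ = -2 ± i.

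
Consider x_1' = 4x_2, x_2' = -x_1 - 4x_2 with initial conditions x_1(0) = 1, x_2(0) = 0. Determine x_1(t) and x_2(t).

Coefficient matrix A = [[0, 4], [-1, -4]].
Characteristic polynomial det(A - λI) = λ^2 + 4λ + 4 = 0.
Single eigenvalue λ = -2 with algebraic multiplicity 2.
Eigenvector v = (2,-1); generalized eigenvector w with (A-λI)w=v is (-1,1).
General solution: e^(-2t)[C_1·v + C_2·(t·v + w)].
Applying x_1(0)=1, x_2(0)=0 gives C_1=1, C_2=1.

x_1(t) = 2te^(-2t) + e^(-2t), x_2(t) = -te^(-2t)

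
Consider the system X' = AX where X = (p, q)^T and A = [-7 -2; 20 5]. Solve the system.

p(t) = C_1e^(-t)sin(2t) - C_2e^(-t)cos(2t), q(t) = -3C_1e^(-t)sin(2t) - C_1e^(-t)cos(2t) - C_2e^(-t)sin(2t) + 3C_2e^(-t)cos(2t)

Coefficient matrix A = [[-7, -2], [20, 5]].
Characteristic polynomial det(A - λI) = λ^2 + 2λ + 5 = 0.
Eigenvalues λ = -1 ± 2i (complex conjugate pair).
For λ=-1+2i: an eigenvector is (0,-1) - i(1,-3) = (0 - i, -1 + 3i).
A real fundamental pair from Re and Im of e^((-1+2i)t)v: X_1 = e^(-t)(cos(2t)·(0,-1) + sin(2t)·(1,-3)), X_2 = e^(-t)(sin(2t)·(0,-1) - cos(2t)·(1,-3)).
General solution: C_1X_1 + C_2X_2.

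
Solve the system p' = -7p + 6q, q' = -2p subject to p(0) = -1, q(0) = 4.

Coefficient matrix A = [[-7, 6], [-2, 0]].
Characteristic polynomial det(A - λI) = λ^2 + 7λ + 12 = 0.
Eigenvalues λ = -3, -4.
For λ=-3: (A-λI) row 1 is [-4, 6], so an eigenvector is (3, 2).
For λ=-4: (A-λI) row 1 is [-3, 6], so an eigenvector is (2, 1).
General solution: K_1e^(-3t)(3,2) + K_2e^(-4t)(2,1).
Applying p(0)=-1, q(0)=4 gives K_1=9, K_2=-14.

p(t) = 27e^(-3t) - 28e^(-4t), q(t) = 18e^(-3t) - 14e^(-4t)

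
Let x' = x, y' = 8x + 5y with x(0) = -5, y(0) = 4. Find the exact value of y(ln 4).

A = [[1,0],[8,5]]; eigenvalues λ = 1, 5.
Eigenvectors: (-1,2) for λ=1, (0,1) for λ=5.
From the initial condition, c_1 = 5, c_2 = -6.
y(ln 4) = (5)(4^1)(2) + (-6)(4^5)(1) = -6104.

-6104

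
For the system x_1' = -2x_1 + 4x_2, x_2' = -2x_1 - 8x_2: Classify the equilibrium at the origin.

stable node

A = [[-2,4],[-2,-8]]; det(A-λI) = λ^2 + 10λ + 24.
λ = -4, -6: both negative.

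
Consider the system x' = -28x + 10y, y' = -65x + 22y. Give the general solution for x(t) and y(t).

Coefficient matrix A = [[-28, 10], [-65, 22]].
Characteristic polynomial det(A - λI) = λ^2 + 6λ + 34 = 0.
Eigenvalues λ = -3 ± 5i (complex conjugate pair).
For λ=-3+5i: an eigenvector is (1,2) - i(-1,-3) = (1 + i, 2 + 3i).
A real fundamental pair from Re and Im of e^((-3+5i)t)v: X_1 = e^(-3t)(cos(5t)·(1,2) + sin(5t)·(-1,-3)), X_2 = e^(-3t)(sin(5t)·(1,2) - cos(5t)·(-1,-3)).
General solution: K_1X_1 + K_2X_2.

x(t) = -K_1e^(-3t)sin(5t) + K_1e^(-3t)cos(5t) + K_2e^(-3t)sin(5t) + K_2e^(-3t)cos(5t), y(t) = -3K_1e^(-3t)sin(5t) + 2K_1e^(-3t)cos(5t) + 2K_2e^(-3t)sin(5t) + 3K_2e^(-3t)cos(5t)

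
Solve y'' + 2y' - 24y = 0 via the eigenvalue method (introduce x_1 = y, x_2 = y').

Let x_1 = y, x_2 = y'. Then x_1' = x_2 and x_2' = 24x_1 - 2x_2.
A = [[0,1],[24,-2]]; det(A-λI) = λ^2 + 2λ - 24.
Eigenvalues λ = 4, -6 with eigenvectors (1,4), (1,-6).

y(t) = C_1e^(4t) + C_2e^(-6t)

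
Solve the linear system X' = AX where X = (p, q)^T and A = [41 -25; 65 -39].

p(t) = -2K_1e^(t)sin(5t) + K_1e^(t)cos(5t) + K_2e^(t)sin(5t) + 2K_2e^(t)cos(5t), q(t) = -3K_1e^(t)sin(5t) + 2K_1e^(t)cos(5t) + 2K_2e^(t)sin(5t) + 3K_2e^(t)cos(5t)

Coefficient matrix A = [[41, -25], [65, -39]].
Characteristic polynomial det(A - λI) = λ^2 - 2λ + 26 = 0.
Eigenvalues λ = 1 ± 5i (complex conjugate pair).
For λ=1+5i: an eigenvector is (1,2) - i(-2,-3) = (1 + 2i, 2 + 3i).
A real fundamental pair from Re and Im of e^((1+5i)t)v: X_1 = e^(t)(cos(5t)·(1,2) + sin(5t)·(-2,-3)), X_2 = e^(t)(sin(5t)·(1,2) - cos(5t)·(-2,-3)).
General solution: K_1X_1 + K_2X_2.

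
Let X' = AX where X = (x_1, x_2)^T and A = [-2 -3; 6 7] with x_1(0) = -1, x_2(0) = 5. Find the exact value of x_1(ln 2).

A = [[-2,-3],[6,7]]; eigenvalues λ = 1, 4.
Eigenvectors: (1,-1) for λ=1, (1,-2) for λ=4.
From the initial condition, c_1 = 3, c_2 = -4.
x_1(ln 2) = (3)(2^1)(1) + (-4)(2^4)(1) = -58.

-58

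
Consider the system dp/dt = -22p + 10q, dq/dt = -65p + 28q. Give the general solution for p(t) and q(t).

Coefficient matrix A = [[-22, 10], [-65, 28]].
Characteristic polynomial det(A - λI) = λ^2 - 6λ + 34 = 0.
Eigenvalues λ = 3 ± 5i (complex conjugate pair).
For λ=3+5i: an eigenvector is (1,3) - i(1,2) = (1 - i, 3 - 2i).
A real fundamental pair from Re and Im of e^((3+5i)t)v: X_1 = e^(3t)(cos(5t)·(1,3) + sin(5t)·(1,2)), X_2 = e^(3t)(sin(5t)·(1,3) - cos(5t)·(1,2)).
General solution: C_1X_1 + C_2X_2.

p(t) = C_1e^(3t)sin(5t) + C_1e^(3t)cos(5t) + C_2e^(3t)sin(5t) - C_2e^(3t)cos(5t), q(t) = 2C_1e^(3t)sin(5t) + 3C_1e^(3t)cos(5t) + 3C_2e^(3t)sin(5t) - 2C_2e^(3t)cos(5t)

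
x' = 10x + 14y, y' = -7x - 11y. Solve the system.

Coefficient matrix A = [[10, 14], [-7, -11]].
Characteristic polynomial det(A - λI) = λ^2 + λ - 12 = 0.
Eigenvalues λ = -4, 3.
For λ=-4: (A-λI) row 1 is [14, 14], so an eigenvector is (1, -1).
For λ=3: (A-λI) row 1 is [7, 14], so an eigenvector is (-2, 1).
General solution: c_1e^(-4t)(1,-1) + c_2e^(3t)(-2,1).

x(t) = c_1e^(-4t) - 2c_2e^(3t), y(t) = -c_1e^(-4t) + c_2e^(3t)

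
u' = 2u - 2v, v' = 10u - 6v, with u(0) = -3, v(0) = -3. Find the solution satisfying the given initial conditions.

u(t) = -3e^(-2t)sin(2t) - 3e^(-2t)cos(2t), v(t) = -9e^(-2t)sin(2t) - 3e^(-2t)cos(2t)

Coefficient matrix A = [[2, -2], [10, -6]].
Characteristic polynomial det(A - λI) = λ^2 + 4λ + 8 = 0.
Eigenvalues λ = -2 ± 2i (complex conjugate pair).
For λ=-2+2i: an eigenvector is (0,1) - i(-1,-2) = (0 + i, 1 + 2i).
A real fundamental pair from Re and Im of e^((-2+2i)t)v: X_1 = e^(-2t)(cos(2t)·(0,1) + sin(2t)·(-1,-2)), X_2 = e^(-2t)(sin(2t)·(0,1) - cos(2t)·(-1,-2)).
General solution: c_1X_1 + c_2X_2.
Applying u(0)=-3, v(0)=-3 gives c_1=3, c_2=-3.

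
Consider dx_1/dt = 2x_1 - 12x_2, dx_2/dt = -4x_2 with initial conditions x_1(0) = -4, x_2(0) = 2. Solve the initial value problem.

Coefficient matrix A = [[2, -12], [0, -4]].
Characteristic polynomial det(A - λI) = λ^2 + 2λ - 8 = 0.
Eigenvalues λ = -4, 2.
For λ=-4: (A-λI) row 1 is [6, -12], so an eigenvector is (-2, -1).
For λ=2: (A-λI) row 1 is [0, -12], so an eigenvector is (1, 0).
General solution: c_1e^(-4t)(-2,-1) + c_2e^(2t)(1,0).
Applying x_1(0)=-4, x_2(0)=2 gives c_1=-2, c_2=-8.

x_1(t) = -8e^(2t) + 4e^(-4t), x_2(t) = 2e^(-4t)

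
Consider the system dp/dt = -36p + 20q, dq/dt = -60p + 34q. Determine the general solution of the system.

Coefficient matrix A = [[-36, 20], [-60, 34]].
Characteristic polynomial det(A - λI) = λ^2 + 2λ - 24 = 0.
Eigenvalues λ = -6, 4.
For λ=-6: (A-λI) row 1 is [-30, 20], so an eigenvector is (-2, -3).
For λ=4: (A-λI) row 1 is [-40, 20], so an eigenvector is (-1, -2).
General solution: K_1e^(-6t)(-2,-3) + K_2e^(4t)(-1,-2).

p(t) = -2K_1e^(-6t) - K_2e^(4t), q(t) = -3K_1e^(-6t) - 2K_2e^(4t)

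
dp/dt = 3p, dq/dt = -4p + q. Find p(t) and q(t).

Coefficient matrix A = [[3, 0], [-4, 1]].
Characteristic polynomial det(A - λI) = λ^2 - 4λ + 3 = 0.
Eigenvalues λ = 3, 1.
For λ=3: (A-λI) row 2 is [-4, -2], so an eigenvector is (1, -2).
For λ=1: (A-λI) row 1 is [2, 0], so an eigenvector is (0, 1).
General solution: K_1e^(3t)(1,-2) + K_2e^(t)(0,1).

p(t) = K_1e^(3t), q(t) = -2K_1e^(3t) + K_2e^(t)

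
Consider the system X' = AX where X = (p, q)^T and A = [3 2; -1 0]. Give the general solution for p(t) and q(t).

Coefficient matrix A = [[3, 2], [-1, 0]].
Characteristic polynomial det(A - λI) = λ^2 - 3λ + 2 = 0.
Eigenvalues λ = 1, 2.
For λ=1: (A-λI) row 1 is [2, 2], so an eigenvector is (1, -1).
For λ=2: (A-λI) row 1 is [1, 2], so an eigenvector is (-2, 1).
General solution: c_1e^(t)(1,-1) + c_2e^(2t)(-2,1).

p(t) = c_1e^(t) - 2c_2e^(2t), q(t) = -c_1e^(t) + c_2e^(2t)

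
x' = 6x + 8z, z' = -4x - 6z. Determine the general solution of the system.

x(t) = 2C_1e^(2t) - C_2e^(-2t), z(t) = -C_1e^(2t) + C_2e^(-2t)

Coefficient matrix A = [[6, 8], [-4, -6]].
Characteristic polynomial det(A - λI) = λ^2 - 4 = 0.
Eigenvalues λ = 2, -2.
For λ=2: (A-λI) row 1 is [4, 8], so an eigenvector is (2, -1).
For λ=-2: (A-λI) row 1 is [8, 8], so an eigenvector is (-1, 1).
General solution: C_1e^(2t)(2,-1) + C_2e^(-2t)(-1,1).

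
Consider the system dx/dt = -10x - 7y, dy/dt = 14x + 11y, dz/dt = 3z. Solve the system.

Coefficient matrix A = [[-10, -7, 0], [14, 11, 0], [0, 0, 3]].
det(A - λI) = 0 gives eigenvalues λ = -3, 4, 3.
For λ=-3: eigenvector (1,-1,0).
For λ=4: eigenvector (-1,2,0).
For λ=3: eigenvector (0,0,1).
General solution: C_1e^(-3t)(1,-1,0) + C_2e^(4t)(-1,2,0) + C_3e^(3t)(0,0,1).

x(t) = C_1e^(-3t) - C_2e^(4t), y(t) = -C_1e^(-3t) + 2C_2e^(4t), z(t) = C_3e^(3t)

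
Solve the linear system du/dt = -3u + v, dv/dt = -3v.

u(t) = K_1e^(-3t) + K_2te^(-3t) - 2K_2e^(-3t), v(t) = K_2e^(-3t)

Coefficient matrix A = [[-3, 1], [0, -3]].
Characteristic polynomial det(A - λI) = λ^2 + 6λ + 9 = 0.
Single eigenvalue λ = -3 with algebraic multiplicity 2.
Eigenvector v = (1,0); generalized eigenvector w with (A-λI)w=v is (-2,1).
General solution: e^(-3t)[K_1·v + K_2·(t·v + w)].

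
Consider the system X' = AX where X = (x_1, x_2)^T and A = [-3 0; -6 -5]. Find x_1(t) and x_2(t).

x_1(t) = -K_1e^(-3t), x_2(t) = 3K_1e^(-3t) + K_2e^(-5t)

Coefficient matrix A = [[-3, 0], [-6, -5]].
Characteristic polynomial det(A - λI) = λ^2 + 8λ + 15 = 0.
Eigenvalues λ = -3, -5.
For λ=-3: (A-λI) row 2 is [-6, -2], so an eigenvector is (-1, 3).
For λ=-5: (A-λI) row 1 is [2, 0], so an eigenvector is (0, 1).
General solution: K_1e^(-3t)(-1,3) + K_2e^(-5t)(0,1).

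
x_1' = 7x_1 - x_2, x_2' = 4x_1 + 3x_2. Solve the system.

x_1(t) = C_1e^(5t) + C_2te^(5t) + C_2e^(5t), x_2(t) = 2C_1e^(5t) + 2C_2te^(5t) + C_2e^(5t)

Coefficient matrix A = [[7, -1], [4, 3]].
Characteristic polynomial det(A - λI) = λ^2 - 10λ + 25 = 0.
Single eigenvalue λ = 5 with algebraic multiplicity 2.
Eigenvector v = (1,2); generalized eigenvector w with (A-λI)w=v is (1,1).
General solution: e^(5t)[C_1·v + C_2·(t·v + w)].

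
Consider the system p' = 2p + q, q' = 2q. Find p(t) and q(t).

Coefficient matrix A = [[2, 1], [0, 2]].
Characteristic polynomial det(A - λI) = λ^2 - 4λ + 4 = 0.
Single eigenvalue λ = 2 with algebraic multiplicity 2.
Eigenvector v = (1,0); generalized eigenvector w with (A-λI)w=v is (-2,1).
General solution: e^(2t)[c_1·v + c_2·(t·v + w)].

p(t) = c_1e^(2t) + c_2te^(2t) - 2c_2e^(2t), q(t) = c_2e^(2t)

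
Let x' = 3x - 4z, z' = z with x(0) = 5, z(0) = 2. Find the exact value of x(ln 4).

80

A = [[3,-4],[0,1]]; eigenvalues λ = 1, 3.
Eigenvectors: (-2,-1) for λ=1, (1,0) for λ=3.
From the initial condition, c_1 = -2, c_2 = 1.
x(ln 4) = (-2)(4^1)(-2) + (1)(4^3)(1) = 80.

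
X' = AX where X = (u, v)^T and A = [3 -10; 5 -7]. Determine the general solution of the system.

Coefficient matrix A = [[3, -10], [5, -7]].
Characteristic polynomial det(A - λI) = λ^2 + 4λ + 29 = 0.
Eigenvalues λ = -2 ± 5i (complex conjugate pair).
For λ=-2+5i: an eigenvector is (-1,-1) - i(1,0) = (-1 - i, -1).
A real fundamental pair from Re and Im of e^((-2+5i)t)v: X_1 = e^(-2t)(cos(5t)·(-1,-1) + sin(5t)·(1,0)), X_2 = e^(-2t)(sin(5t)·(-1,-1) - cos(5t)·(1,0)).
General solution: C_1X_1 + C_2X_2.

u(t) = C_1e^(-2t)sin(5t) - C_1e^(-2t)cos(5t) - C_2e^(-2t)sin(5t) - C_2e^(-2t)cos(5t), v(t) = -C_1e^(-2t)cos(5t) - C_2e^(-2t)sin(5t)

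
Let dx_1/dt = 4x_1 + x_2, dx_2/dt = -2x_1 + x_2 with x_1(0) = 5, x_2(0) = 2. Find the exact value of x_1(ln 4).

A = [[4,1],[-2,1]]; eigenvalues λ = 2, 3.
Eigenvectors: (1,-2) for λ=2, (1,-1) for λ=3.
From the initial condition, c_1 = -7, c_2 = 12.
x_1(ln 4) = (-7)(4^2)(1) + (12)(4^3)(1) = 656.

656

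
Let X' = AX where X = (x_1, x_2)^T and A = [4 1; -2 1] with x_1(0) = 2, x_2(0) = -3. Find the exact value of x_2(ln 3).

A = [[4,1],[-2,1]]; eigenvalues λ = 2, 3.
Eigenvectors: (1,-2) for λ=2, (-1,1) for λ=3.
From the initial condition, c_1 = 1, c_2 = -1.
x_2(ln 3) = (1)(3^2)(-2) + (-1)(3^3)(1) = -45.

-45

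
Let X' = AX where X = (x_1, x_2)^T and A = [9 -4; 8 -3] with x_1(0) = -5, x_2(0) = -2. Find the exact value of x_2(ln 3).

A = [[9,-4],[8,-3]]; eigenvalues λ = 5, 1.
Eigenvectors: (1,1) for λ=5, (-1,-2) for λ=1.
From the initial condition, c_1 = -8, c_2 = -3.
x_2(ln 3) = (-8)(3^5)(1) + (-3)(3^1)(-2) = -1926.

-1926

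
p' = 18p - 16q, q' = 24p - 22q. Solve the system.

p(t) = -2K_1e^(-6t) - K_2e^(2t), q(t) = -3K_1e^(-6t) - K_2e^(2t)

Coefficient matrix A = [[18, -16], [24, -22]].
Characteristic polynomial det(A - λI) = λ^2 + 4λ - 12 = 0.
Eigenvalues λ = -6, 2.
For λ=-6: (A-λI) row 1 is [24, -16], so an eigenvector is (-2, -3).
For λ=2: (A-λI) row 1 is [16, -16], so an eigenvector is (-1, -1).
General solution: K_1e^(-6t)(-2,-3) + K_2e^(2t)(-1,-1).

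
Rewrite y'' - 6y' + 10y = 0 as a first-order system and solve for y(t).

Let x_1 = y, x_2 = y'. Then x_1' = x_2 and x_2' = -10x_1 + 6x_2.
A = [[0,1],[-10,6]]; det(A-λI) = λ^2 - 6λ + 10.
Eigenvalues λ = 3 ± i.

y(t) = c_1e^(3t)cos(t) + c_2e^(3t)sin(t)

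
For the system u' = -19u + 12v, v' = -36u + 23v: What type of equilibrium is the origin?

saddle

A = [[-19,12],[-36,23]]; det(A-λI) = λ^2 - 4λ - 5.
λ = 5, -1: opposite signs.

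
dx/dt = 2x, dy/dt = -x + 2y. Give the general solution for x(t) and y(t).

Coefficient matrix A = [[2, 0], [-1, 2]].
Characteristic polynomial det(A - λI) = λ^2 - 4λ + 4 = 0.
Single eigenvalue λ = 2 with algebraic multiplicity 2.
Eigenvector v = (0,1); generalized eigenvector w with (A-λI)w=v is (-1,-1).
General solution: e^(2t)[C_1·v + C_2·(t·v + w)].

x(t) = -C_2e^(2t), y(t) = C_1e^(2t) + C_2te^(2t) - C_2e^(2t)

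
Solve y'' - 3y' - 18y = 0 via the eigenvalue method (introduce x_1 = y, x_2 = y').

Let x_1 = y, x_2 = y'. Then x_1' = x_2 and x_2' = 18x_1 + 3x_2.
A = [[0,1],[18,3]]; det(A-λI) = λ^2 - 3λ - 18.
Eigenvalues λ = 6, -3 with eigenvectors (1,6), (1,-3).

y(t) = C_1e^(6t) + C_2e^(-3t)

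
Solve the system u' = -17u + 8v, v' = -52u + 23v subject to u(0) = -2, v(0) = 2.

u(t) = 14e^(3t)sin(4t) - 2e^(3t)cos(4t), v(t) = 36e^(3t)sin(4t) + 2e^(3t)cos(4t)

Coefficient matrix A = [[-17, 8], [-52, 23]].
Characteristic polynomial det(A - λI) = λ^2 - 6λ + 25 = 0.
Eigenvalues λ = 3 ± 4i (complex conjugate pair).
For λ=3+4i: an eigenvector is (-1,-2) - i(1,3) = (-1 - i, -2 - 3i).
A real fundamental pair from Re and Im of e^((3+4i)t)v: X_1 = e^(3t)(cos(4t)·(-1,-2) + sin(4t)·(1,3)), X_2 = e^(3t)(sin(4t)·(-1,-2) - cos(4t)·(1,3)).
General solution: K_1X_1 + K_2X_2.
Applying u(0)=-2, v(0)=2 gives K_1=8, K_2=-6.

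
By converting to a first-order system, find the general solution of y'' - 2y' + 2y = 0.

Let x_1 = y, x_2 = y'. Then x_1' = x_2 and x_2' = -2x_1 + 2x_2.
A = [[0,1],[-2,2]]; det(A-λI) = λ^2 - 2λ + 2.
Eigenvalues λ = 1 ± i.

y(t) = c_1e^(t)cos(t) + c_2e^(t)sin(t)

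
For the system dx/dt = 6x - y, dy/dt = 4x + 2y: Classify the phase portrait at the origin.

unstable improper node

A = [[6,-1],[4,2]]; det(A-λI) = λ^2 - 8λ + 16.
repeated λ = 4 with a single eigenvector.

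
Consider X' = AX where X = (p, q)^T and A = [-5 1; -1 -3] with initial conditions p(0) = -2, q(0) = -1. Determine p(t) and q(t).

Coefficient matrix A = [[-5, 1], [-1, -3]].
Characteristic polynomial det(A - λI) = λ^2 + 8λ + 16 = 0.
Single eigenvalue λ = -4 with algebraic multiplicity 2.
Eigenvector v = (1,1); generalized eigenvector w with (A-λI)w=v is (2,3).
General solution: e^(-4t)[K_1·v + K_2·(t·v + w)].
Applying p(0)=-2, q(0)=-1 gives K_1=-4, K_2=1.

p(t) = te^(-4t) - 2e^(-4t), q(t) = te^(-4t) - e^(-4t)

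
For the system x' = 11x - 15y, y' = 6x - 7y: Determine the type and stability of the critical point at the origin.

unstable spiral

A = [[11,-15],[6,-7]]; det(A-λI) = λ^2 - 4λ + 13.
λ = 2 ± 3i: positive real part.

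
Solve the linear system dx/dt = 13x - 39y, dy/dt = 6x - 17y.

Coefficient matrix A = [[13, -39], [6, -17]].
Characteristic polynomial det(A - λI) = λ^2 + 4λ + 13 = 0.
Eigenvalues λ = -2 ± 3i (complex conjugate pair).
For λ=-2+3i: an eigenvector is (-3,-1) - i(-2,-1) = (-3 + 2i, -1 + i).
A real fundamental pair from Re and Im of e^((-2+3i)t)v: X_1 = e^(-2t)(cos(3t)·(-3,-1) + sin(3t)·(-2,-1)), X_2 = e^(-2t)(sin(3t)·(-3,-1) - cos(3t)·(-2,-1)).
General solution: c_1X_1 + c_2X_2.

x(t) = -2c_1e^(-2t)sin(3t) - 3c_1e^(-2t)cos(3t) - 3c_2e^(-2t)sin(3t) + 2c_2e^(-2t)cos(3t), y(t) = -c_1e^(-2t)sin(3t) - c_1e^(-2t)cos(3t) - c_2e^(-2t)sin(3t) + c_2e^(-2t)cos(3t)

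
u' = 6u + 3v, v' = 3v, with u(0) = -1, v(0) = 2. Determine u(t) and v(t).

Coefficient matrix A = [[6, 3], [0, 3]].
Characteristic polynomial det(A - λI) = λ^2 - 9λ + 18 = 0.
Eigenvalues λ = 6, 3.
For λ=6: (A-λI) row 1 is [0, 3], so an eigenvector is (1, 0).
For λ=3: (A-λI) row 1 is [3, 3], so an eigenvector is (-1, 1).
General solution: c_1e^(6t)(1,0) + c_2e^(3t)(-1,1).
Applying u(0)=-1, v(0)=2 gives c_1=1, c_2=2.

u(t) = e^(6t) - 2e^(3t), v(t) = 2e^(3t)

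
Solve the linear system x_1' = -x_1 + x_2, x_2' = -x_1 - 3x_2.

Coefficient matrix A = [[-1, 1], [-1, -3]].
Characteristic polynomial det(A - λI) = λ^2 + 4λ + 4 = 0.
Single eigenvalue λ = -2 with algebraic multiplicity 2.
Eigenvector v = (-1,1); generalized eigenvector w with (A-λI)w=v is (2,-3).
General solution: e^(-2t)[C_1·v + C_2·(t·v + w)].

x_1(t) = -C_1e^(-2t) - C_2te^(-2t) + 2C_2e^(-2t), x_2(t) = C_1e^(-2t) + C_2te^(-2t) - 3C_2e^(-2t)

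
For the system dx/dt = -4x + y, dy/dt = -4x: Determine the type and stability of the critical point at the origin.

A = [[-4,1],[-4,0]]; det(A-λI) = λ^2 + 4λ + 4.
repeated λ = -2 with a single eigenvector.

stable improper node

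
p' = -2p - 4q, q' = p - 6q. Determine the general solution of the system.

Coefficient matrix A = [[-2, -4], [1, -6]].
Characteristic polynomial det(A - λI) = λ^2 + 8λ + 16 = 0.
Single eigenvalue λ = -4 with algebraic multiplicity 2.
Eigenvector v = (2,1); generalized eigenvector w with (A-λI)w=v is (-1,-1).
General solution: e^(-4t)[K_1·v + K_2·(t·v + w)].

p(t) = 2K_1e^(-4t) + 2K_2te^(-4t) - K_2e^(-4t), q(t) = K_1e^(-4t) + K_2te^(-4t) - K_2e^(-4t)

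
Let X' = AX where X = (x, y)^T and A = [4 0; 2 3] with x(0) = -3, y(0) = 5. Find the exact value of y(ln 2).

-8

A = [[4,0],[2,3]]; eigenvalues λ = 3, 4.
Eigenvectors: (0,1) for λ=3, (-1,-2) for λ=4.
From the initial condition, c_1 = 11, c_2 = 3.
y(ln 2) = (11)(2^3)(1) + (3)(2^4)(-2) = -8.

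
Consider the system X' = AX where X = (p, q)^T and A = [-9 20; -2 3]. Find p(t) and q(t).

Coefficient matrix A = [[-9, 20], [-2, 3]].
Characteristic polynomial det(A - λI) = λ^2 + 6λ + 13 = 0.
Eigenvalues λ = -3 ± 2i (complex conjugate pair).
For λ=-3+2i: an eigenvector is (1,0) - i(-3,-1) = (1 + 3i, 0 + i).
A real fundamental pair from Re and Im of e^((-3+2i)t)v: X_1 = e^(-3t)(cos(2t)·(1,0) + sin(2t)·(-3,-1)), X_2 = e^(-3t)(sin(2t)·(1,0) - cos(2t)·(-3,-1)).
General solution: K_1X_1 + K_2X_2.

p(t) = -3K_1e^(-3t)sin(2t) + K_1e^(-3t)cos(2t) + K_2e^(-3t)sin(2t) + 3K_2e^(-3t)cos(2t), q(t) = -K_1e^(-3t)sin(2t) + K_2e^(-3t)cos(2t)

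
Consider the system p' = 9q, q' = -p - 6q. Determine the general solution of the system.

Coefficient matrix A = [[0, 9], [-1, -6]].
Characteristic polynomial det(A - λI) = λ^2 + 6λ + 9 = 0.
Single eigenvalue λ = -3 with algebraic multiplicity 2.
Eigenvector v = (3,-1); generalized eigenvector w with (A-λI)w=v is (1,0).
General solution: e^(-3t)[K_1·v + K_2·(t·v + w)].

p(t) = 3K_1e^(-3t) + 3K_2te^(-3t) + K_2e^(-3t), q(t) = -K_1e^(-3t) - K_2te^(-3t)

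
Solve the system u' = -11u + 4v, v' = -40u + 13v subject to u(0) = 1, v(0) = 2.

Coefficient matrix A = [[-11, 4], [-40, 13]].
Characteristic polynomial det(A - λI) = λ^2 - 2λ + 17 = 0.
Eigenvalues λ = 1 ± 4i (complex conjugate pair).
For λ=1+4i: an eigenvector is (1,3) - i(0,-1) = (1, 3 + i).
A real fundamental pair from Re and Im of e^((1+4i)t)v: X_1 = e^(t)(cos(4t)·(1,3) + sin(4t)·(0,-1)), X_2 = e^(t)(sin(4t)·(1,3) - cos(4t)·(0,-1)).
General solution: c_1X_1 + c_2X_2.
Applying u(0)=1, v(0)=2 gives c_1=1, c_2=-1.

u(t) = -e^(t)sin(4t) + e^(t)cos(4t), v(t) = -4e^(t)sin(4t) + 2e^(t)cos(4t)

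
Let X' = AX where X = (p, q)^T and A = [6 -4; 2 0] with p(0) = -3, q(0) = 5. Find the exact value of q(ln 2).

-76

A = [[6,-4],[2,0]]; eigenvalues λ = 4, 2.
Eigenvectors: (2,1) for λ=4, (1,1) for λ=2.
From the initial condition, c_1 = -8, c_2 = 13.
q(ln 2) = (-8)(2^4)(1) + (13)(2^2)(1) = -76.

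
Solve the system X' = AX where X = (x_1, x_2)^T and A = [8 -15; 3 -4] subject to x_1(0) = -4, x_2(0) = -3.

x_1(t) = 7e^(2t)sin(3t) - 4e^(2t)cos(3t), x_2(t) = 2e^(2t)sin(3t) - 3e^(2t)cos(3t)

Coefficient matrix A = [[8, -15], [3, -4]].
Characteristic polynomial det(A - λI) = λ^2 - 4λ + 13 = 0.
Eigenvalues λ = 2 ± 3i (complex conjugate pair).
For λ=2+3i: an eigenvector is (2,1) - i(-1,0) = (2 + i, 1).
A real fundamental pair from Re and Im of e^((2+3i)t)v: X_1 = e^(2t)(cos(3t)·(2,1) + sin(3t)·(-1,0)), X_2 = e^(2t)(sin(3t)·(2,1) - cos(3t)·(-1,0)).
General solution: K_1X_1 + K_2X_2.
Applying x_1(0)=-4, x_2(0)=-3 gives K_1=-3, K_2=2.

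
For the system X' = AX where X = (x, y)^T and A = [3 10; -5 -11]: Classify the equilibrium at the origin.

stable spiral

A = [[3,10],[-5,-11]]; det(A-λI) = λ^2 + 8λ + 17.
λ = -4 ± i: negative real part.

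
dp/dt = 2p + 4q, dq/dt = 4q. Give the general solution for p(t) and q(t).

p(t) = 2c_1e^(4t) + c_2e^(2t), q(t) = c_1e^(4t)

Coefficient matrix A = [[2, 4], [0, 4]].
Characteristic polynomial det(A - λI) = λ^2 - 6λ + 8 = 0.
Eigenvalues λ = 4, 2.
For λ=4: (A-λI) row 1 is [-2, 4], so an eigenvector is (2, 1).
For λ=2: (A-λI) row 1 is [0, 4], so an eigenvector is (1, 0).
General solution: c_1e^(4t)(2,1) + c_2e^(2t)(1,0).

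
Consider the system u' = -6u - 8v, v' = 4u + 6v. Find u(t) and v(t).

Coefficient matrix A = [[-6, -8], [4, 6]].
Characteristic polynomial det(A - λI) = λ^2 - 4 = 0.
Eigenvalues λ = 2, -2.
For λ=2: (A-λI) row 1 is [-8, -8], so an eigenvector is (1, -1).
For λ=-2: (A-λI) row 1 is [-4, -8], so an eigenvector is (2, -1).
General solution: c_1e^(2t)(1,-1) + c_2e^(-2t)(2,-1).

u(t) = c_1e^(2t) + 2c_2e^(-2t), v(t) = -c_1e^(2t) - c_2e^(-2t)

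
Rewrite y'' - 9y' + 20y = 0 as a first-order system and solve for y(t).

y(t) = C_1e^(4t) + C_2e^(5t)

Let x_1 = y, x_2 = y'. Then x_1' = x_2 and x_2' = -20x_1 + 9x_2.
A = [[0,1],[-20,9]]; det(A-λI) = λ^2 - 9λ + 20.
Eigenvalues λ = 4, 5 with eigenvectors (1,4), (1,5).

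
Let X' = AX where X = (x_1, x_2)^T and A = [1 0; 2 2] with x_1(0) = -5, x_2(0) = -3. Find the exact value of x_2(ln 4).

A = [[1,0],[2,2]]; eigenvalues λ = 2, 1.
Eigenvectors: (0,-1) for λ=2, (-1,2) for λ=1.
From the initial condition, c_1 = 13, c_2 = 5.
x_2(ln 4) = (13)(4^2)(-1) + (5)(4^1)(2) = -168.

-168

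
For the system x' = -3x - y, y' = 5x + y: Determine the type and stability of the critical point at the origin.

A = [[-3,-1],[5,1]]; det(A-λI) = λ^2 + 2λ + 2.
λ = -1 ± i: negative real part.

stable spiral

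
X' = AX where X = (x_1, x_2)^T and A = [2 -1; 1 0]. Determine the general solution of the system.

Coefficient matrix A = [[2, -1], [1, 0]].
Characteristic polynomial det(A - λI) = λ^2 - 2λ + 1 = 0.
Single eigenvalue λ = 1 with algebraic multiplicity 2.
Eigenvector v = (-1,-1); generalized eigenvector w with (A-λI)w=v is (-3,-2).
General solution: e^(t)[C_1·v + C_2·(t·v + w)].

x_1(t) = -C_1e^(t) - C_2te^(t) - 3C_2e^(t), x_2(t) = -C_1e^(t) - C_2te^(t) - 2C_2e^(t)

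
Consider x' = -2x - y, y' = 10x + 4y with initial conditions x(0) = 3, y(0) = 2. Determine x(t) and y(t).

Coefficient matrix A = [[-2, -1], [10, 4]].
Characteristic polynomial det(A - λI) = λ^2 - 2λ + 2 = 0.
Eigenvalues λ = 1 ± i (complex conjugate pair).
For λ=1+i: an eigenvector is (0,1) - i(-1,3) = (0 + i, 1 - 3i).
A real fundamental pair from Re and Im of e^((1+i)t)v: X_1 = e^(t)(cos(t)·(0,1) + sin(t)·(-1,3)), X_2 = e^(t)(sin(t)·(0,1) - cos(t)·(-1,3)).
General solution: C_1X_1 + C_2X_2.
Applying x(0)=3, y(0)=2 gives C_1=11, C_2=3.

x(t) = -11e^(t)sin(t) + 3e^(t)cos(t), y(t) = 36e^(t)sin(t) + 2e^(t)cos(t)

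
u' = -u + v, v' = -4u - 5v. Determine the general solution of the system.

Coefficient matrix A = [[-1, 1], [-4, -5]].
Characteristic polynomial det(A - λI) = λ^2 + 6λ + 9 = 0.
Single eigenvalue λ = -3 with algebraic multiplicity 2.
Eigenvector v = (-1,2); generalized eigenvector w with (A-λI)w=v is (-1,1).
General solution: e^(-3t)[c_1·v + c_2·(t·v + w)].

u(t) = -c_1e^(-3t) - c_2te^(-3t) - c_2e^(-3t), v(t) = 2c_1e^(-3t) + 2c_2te^(-3t) + c_2e^(-3t)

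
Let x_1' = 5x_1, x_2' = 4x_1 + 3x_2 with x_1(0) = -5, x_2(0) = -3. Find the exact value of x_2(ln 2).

-264

A = [[5,0],[4,3]]; eigenvalues λ = 3, 5.
Eigenvectors: (0,1) for λ=3, (-1,-2) for λ=5.
From the initial condition, c_1 = 7, c_2 = 5.
x_2(ln 2) = (7)(2^3)(1) + (5)(2^5)(-2) = -264.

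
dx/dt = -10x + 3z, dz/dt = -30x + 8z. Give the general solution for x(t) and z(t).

Coefficient matrix A = [[-10, 3], [-30, 8]].
Characteristic polynomial det(A - λI) = λ^2 + 2λ + 10 = 0.
Eigenvalues λ = -1 ± 3i (complex conjugate pair).
For λ=-1+3i: an eigenvector is (-1,-3) - i(0,1) = (-1, -3 - i).
A real fundamental pair from Re and Im of e^((-1+3i)t)v: X_1 = e^(-t)(cos(3t)·(-1,-3) + sin(3t)·(0,1)), X_2 = e^(-t)(sin(3t)·(-1,-3) - cos(3t)·(0,1)).
General solution: C_1X_1 + C_2X_2.

x(t) = -C_1e^(-t)cos(3t) - C_2e^(-t)sin(3t), z(t) = C_1e^(-t)sin(3t) - 3C_1e^(-t)cos(3t) - 3C_2e^(-t)sin(3t) - C_2e^(-t)cos(3t)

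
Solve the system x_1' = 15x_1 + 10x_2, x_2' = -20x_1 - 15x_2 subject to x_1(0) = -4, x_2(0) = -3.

Coefficient matrix A = [[15, 10], [-20, -15]].
Characteristic polynomial det(A - λI) = λ^2 - 25 = 0.
Eigenvalues λ = 5, -5.
For λ=5: (A-λI) row 1 is [10, 10], so an eigenvector is (-1, 1).
For λ=-5: (A-λI) row 1 is [20, 10], so an eigenvector is (1, -2).
General solution: C_1e^(5t)(-1,1) + C_2e^(-5t)(1,-2).
Applying x_1(0)=-4, x_2(0)=-3 gives C_1=11, C_2=7.

x_1(t) = -11e^(5t) + 7e^(-5t), x_2(t) = 11e^(5t) - 14e^(-5t)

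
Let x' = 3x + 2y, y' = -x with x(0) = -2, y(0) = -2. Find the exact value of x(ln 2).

-20

A = [[3,2],[-1,0]]; eigenvalues λ = 1, 2.
Eigenvectors: (-1,1) for λ=1, (-2,1) for λ=2.
From the initial condition, c_1 = -6, c_2 = 4.
x(ln 2) = (-6)(2^1)(-1) + (4)(2^2)(-2) = -20.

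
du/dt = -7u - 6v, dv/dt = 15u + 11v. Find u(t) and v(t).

u(t) = K_1e^(2t)sin(3t) - K_1e^(2t)cos(3t) - K_2e^(2t)sin(3t) - K_2e^(2t)cos(3t), v(t) = -2K_1e^(2t)sin(3t) + K_1e^(2t)cos(3t) + K_2e^(2t)sin(3t) + 2K_2e^(2t)cos(3t)

Coefficient matrix A = [[-7, -6], [15, 11]].
Characteristic polynomial det(A - λI) = λ^2 - 4λ + 13 = 0.
Eigenvalues λ = 2 ± 3i (complex conjugate pair).
For λ=2+3i: an eigenvector is (-1,1) - i(1,-2) = (-1 - i, 1 + 2i).
A real fundamental pair from Re and Im of e^((2+3i)t)v: X_1 = e^(2t)(cos(3t)·(-1,1) + sin(3t)·(1,-2)), X_2 = e^(2t)(sin(3t)·(-1,1) - cos(3t)·(1,-2)).
General solution: K_1X_1 + K_2X_2.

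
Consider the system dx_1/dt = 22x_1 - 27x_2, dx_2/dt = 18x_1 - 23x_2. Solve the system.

Coefficient matrix A = [[22, -27], [18, -23]].
Characteristic polynomial det(A - λI) = λ^2 + λ - 20 = 0.
Eigenvalues λ = -5, 4.
For λ=-5: (A-λI) row 1 is [27, -27], so an eigenvector is (1, 1).
For λ=4: (A-λI) row 1 is [18, -27], so an eigenvector is (3, 2).
General solution: c_1e^(-5t)(1,1) + c_2e^(4t)(3,2).

x_1(t) = c_1e^(-5t) + 3c_2e^(4t), x_2(t) = c_1e^(-5t) + 2c_2e^(4t)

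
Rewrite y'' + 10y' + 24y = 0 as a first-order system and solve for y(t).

y(t) = c_1e^(-6t) + c_2e^(-4t)

Let x_1 = y, x_2 = y'. Then x_1' = x_2 and x_2' = -24x_1 - 10x_2.
A = [[0,1],[-24,-10]]; det(A-λI) = λ^2 + 10λ + 24.
Eigenvalues λ = -6, -4 with eigenvectors (1,-6), (1,-4).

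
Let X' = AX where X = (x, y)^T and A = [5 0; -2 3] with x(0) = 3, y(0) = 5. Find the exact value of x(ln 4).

A = [[5,0],[-2,3]]; eigenvalues λ = 3, 5.
Eigenvectors: (0,1) for λ=3, (-1,1) for λ=5.
From the initial condition, c_1 = 8, c_2 = -3.
x(ln 4) = (8)(4^3)(0) + (-3)(4^5)(-1) = 3072.

3072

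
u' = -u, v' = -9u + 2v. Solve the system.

u(t) = -c_1e^(-t), v(t) = -3c_1e^(-t) - c_2e^(2t)

Coefficient matrix A = [[-1, 0], [-9, 2]].
Characteristic polynomial det(A - λI) = λ^2 - λ - 2 = 0.
Eigenvalues λ = -1, 2.
For λ=-1: (A-λI) row 2 is [-9, 3], so an eigenvector is (-1, -3).
For λ=2: (A-λI) row 1 is [-3, 0], so an eigenvector is (0, -1).
General solution: c_1e^(-t)(-1,-3) + c_2e^(2t)(0,-1).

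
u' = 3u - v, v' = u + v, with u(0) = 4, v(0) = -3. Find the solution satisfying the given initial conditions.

u(t) = 7te^(2t) + 4e^(2t), v(t) = 7te^(2t) - 3e^(2t)

Coefficient matrix A = [[3, -1], [1, 1]].
Characteristic polynomial det(A - λI) = λ^2 - 4λ + 4 = 0.
Single eigenvalue λ = 2 with algebraic multiplicity 2.
Eigenvector v = (-1,-1); generalized eigenvector w with (A-λI)w=v is (1,2).
General solution: e^(2t)[K_1·v + K_2·(t·v + w)].
Applying u(0)=4, v(0)=-3 gives K_1=-11, K_2=-7.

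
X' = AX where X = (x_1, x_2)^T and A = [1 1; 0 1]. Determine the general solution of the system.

x_1(t) = C_1e^(t) + C_2te^(t) + 2C_2e^(t), x_2(t) = C_2e^(t)

Coefficient matrix A = [[1, 1], [0, 1]].
Characteristic polynomial det(A - λI) = λ^2 - 2λ + 1 = 0.
Single eigenvalue λ = 1 with algebraic multiplicity 2.
Eigenvector v = (1,0); generalized eigenvector w with (A-λI)w=v is (2,1).
General solution: e^(t)[C_1·v + C_2·(t·v + w)].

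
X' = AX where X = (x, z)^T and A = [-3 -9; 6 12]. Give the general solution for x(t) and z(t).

x(t) = c_1e^(6t) - 3c_2e^(3t), z(t) = -c_1e^(6t) + 2c_2e^(3t)

Coefficient matrix A = [[-3, -9], [6, 12]].
Characteristic polynomial det(A - λI) = λ^2 - 9λ + 18 = 0.
Eigenvalues λ = 6, 3.
For λ=6: (A-λI) row 1 is [-9, -9], so an eigenvector is (1, -1).
For λ=3: (A-λI) row 1 is [-6, -9], so an eigenvector is (-3, 2).
General solution: c_1e^(6t)(1,-1) + c_2e^(3t)(-3,2).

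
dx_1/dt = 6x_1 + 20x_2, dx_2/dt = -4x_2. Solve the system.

Coefficient matrix A = [[6, 20], [0, -4]].
Characteristic polynomial det(A - λI) = λ^2 - 2λ - 24 = 0.
Eigenvalues λ = 6, -4.
For λ=6: (A-λI) row 1 is [0, 20], so an eigenvector is (1, 0).
For λ=-4: (A-λI) row 1 is [10, 20], so an eigenvector is (2, -1).
General solution: C_1e^(6t)(1,0) + C_2e^(-4t)(2,-1).

x_1(t) = C_1e^(6t) + 2C_2e^(-4t), x_2(t) = -C_2e^(-4t)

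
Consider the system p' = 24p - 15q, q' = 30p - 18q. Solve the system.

p(t) = -K_1e^(3t)sin(3t) + 2K_1e^(3t)cos(3t) + 2K_2e^(3t)sin(3t) + K_2e^(3t)cos(3t), q(t) = -K_1e^(3t)sin(3t) + 3K_1e^(3t)cos(3t) + 3K_2e^(3t)sin(3t) + K_2e^(3t)cos(3t)

Coefficient matrix A = [[24, -15], [30, -18]].
Characteristic polynomial det(A - λI) = λ^2 - 6λ + 18 = 0.
Eigenvalues λ = 3 ± 3i (complex conjugate pair).
For λ=3+3i: an eigenvector is (2,3) - i(-1,-1) = (2 + i, 3 + i).
A real fundamental pair from Re and Im of e^((3+3i)t)v: X_1 = e^(3t)(cos(3t)·(2,3) + sin(3t)·(-1,-1)), X_2 = e^(3t)(sin(3t)·(2,3) - cos(3t)·(-1,-1)).
General solution: K_1X_1 + K_2X_2.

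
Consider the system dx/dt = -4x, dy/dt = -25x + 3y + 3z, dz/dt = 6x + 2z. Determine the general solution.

Coefficient matrix A = [[-4, 0, 0], [-25, 3, 3], [6, 0, 2]].
det(A - λI) = 0 gives eigenvalues λ = -4, 3, 2.
For λ=-4: eigenvector (1,4,-1).
For λ=3: eigenvector (0,1,0).
For λ=2: eigenvector (0,-3,1).
General solution: c_1e^(-4t)(1,4,-1) + c_2e^(3t)(0,1,0) + c_3e^(2t)(0,-3,1).

x(t) = c_1e^(-4t), y(t) = 4c_1e^(-4t) + c_2e^(3t) - 3c_3e^(2t), z(t) = -c_1e^(-4t) + c_3e^(2t)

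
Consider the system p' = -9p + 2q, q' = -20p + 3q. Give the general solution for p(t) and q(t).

Coefficient matrix A = [[-9, 2], [-20, 3]].
Characteristic polynomial det(A - λI) = λ^2 + 6λ + 13 = 0.
Eigenvalues λ = -3 ± 2i (complex conjugate pair).
For λ=-3+2i: an eigenvector is (0,1) - i(1,3) = (0 - i, 1 - 3i).
A real fundamental pair from Re and Im of e^((-3+2i)t)v: X_1 = e^(-3t)(cos(2t)·(0,1) + sin(2t)·(1,3)), X_2 = e^(-3t)(sin(2t)·(0,1) - cos(2t)·(1,3)).
General solution: K_1X_1 + K_2X_2.

p(t) = K_1e^(-3t)sin(2t) - K_2e^(-3t)cos(2t), q(t) = 3K_1e^(-3t)sin(2t) + K_1e^(-3t)cos(2t) + K_2e^(-3t)sin(2t) - 3K_2e^(-3t)cos(2t)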